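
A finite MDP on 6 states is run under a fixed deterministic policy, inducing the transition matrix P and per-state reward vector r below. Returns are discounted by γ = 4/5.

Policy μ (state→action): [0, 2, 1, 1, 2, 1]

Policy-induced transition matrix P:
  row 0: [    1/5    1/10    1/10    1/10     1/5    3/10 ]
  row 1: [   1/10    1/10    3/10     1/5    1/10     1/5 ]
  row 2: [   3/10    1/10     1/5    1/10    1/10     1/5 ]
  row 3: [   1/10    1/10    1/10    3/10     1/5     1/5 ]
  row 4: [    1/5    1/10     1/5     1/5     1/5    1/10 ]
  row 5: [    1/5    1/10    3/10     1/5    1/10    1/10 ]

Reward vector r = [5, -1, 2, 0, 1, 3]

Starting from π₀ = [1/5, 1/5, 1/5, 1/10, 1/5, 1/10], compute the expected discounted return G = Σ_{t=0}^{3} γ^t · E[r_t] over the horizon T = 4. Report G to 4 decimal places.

G = 5.5267

t=0: π = [0.2000, 0.2000, 0.2000, 0.1000, 0.2000, 0.1000], E[r] = 1.7000, γ^t·E[r] = 1.700000, running G = 1.700000
t=1: π = [0.1900, 0.1000, 0.2000, 0.1700, 0.1500, 0.1900], E[r] = 1.9700, γ^t·E[r] = 1.576000, running G = 3.276000
t=2: π = [0.1930, 0.1000, 0.1930, 0.1780, 0.1510, 0.1850], E[r] = 1.9570, γ^t·E[r] = 1.252480, running G = 4.528480
t=3: π = [0.1915, 0.1000, 0.1914, 0.1792, 0.1522, 0.1857], E[r] = 1.9496, γ^t·E[r] = 0.998195, running G = 5.526675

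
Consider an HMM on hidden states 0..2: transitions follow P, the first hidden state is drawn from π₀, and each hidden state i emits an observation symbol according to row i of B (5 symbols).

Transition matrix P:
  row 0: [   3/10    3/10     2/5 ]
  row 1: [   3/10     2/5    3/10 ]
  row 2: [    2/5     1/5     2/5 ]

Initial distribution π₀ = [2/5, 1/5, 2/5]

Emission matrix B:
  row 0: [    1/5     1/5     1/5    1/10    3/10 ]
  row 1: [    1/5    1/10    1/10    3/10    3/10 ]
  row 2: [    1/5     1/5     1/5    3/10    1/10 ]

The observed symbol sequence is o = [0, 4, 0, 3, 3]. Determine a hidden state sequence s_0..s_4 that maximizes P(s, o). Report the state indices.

t=0: δ = [8.000e-02, 4.000e-02, 8.000e-02]  (obs o_0=0)
t=1: δ = [9.600e-03, 7.200e-03, 3.200e-03]  ψ = [2, 0, 0]  (obs o_1=4)
t=2: δ = [5.760e-04, 5.760e-04, 7.680e-04]  ψ = [0, 0, 0]  (obs o_2=0)
t=3: δ = [3.072e-05, 6.912e-05, 9.216e-05]  ψ = [2, 1, 2]  (obs o_3=3)
t=4: δ = [3.686e-06, 8.294e-06, 1.106e-05]  ψ = [2, 1, 2]  (obs o_4=3)
backtrack: best end state = 2; path = [2, 0, 2, 2, 2]

path = [2, 0, 2, 2, 2]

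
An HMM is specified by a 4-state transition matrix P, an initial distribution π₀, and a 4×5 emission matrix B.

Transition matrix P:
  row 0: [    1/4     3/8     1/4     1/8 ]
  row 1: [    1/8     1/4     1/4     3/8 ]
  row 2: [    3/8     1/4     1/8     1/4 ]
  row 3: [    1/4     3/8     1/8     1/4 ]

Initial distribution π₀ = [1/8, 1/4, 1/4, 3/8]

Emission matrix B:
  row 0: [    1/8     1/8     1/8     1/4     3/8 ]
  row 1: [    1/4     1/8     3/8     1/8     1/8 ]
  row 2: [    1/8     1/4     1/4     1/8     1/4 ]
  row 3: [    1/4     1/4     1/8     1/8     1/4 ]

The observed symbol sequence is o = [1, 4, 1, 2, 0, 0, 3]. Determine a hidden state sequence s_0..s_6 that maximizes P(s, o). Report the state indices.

t=0: δ = [1.562e-02, 3.125e-02, 6.250e-02, 9.375e-02]  (obs o_0=1)
t=1: δ = [8.789e-03, 4.395e-03, 2.930e-03, 5.859e-03]  ψ = [2, 3, 3, 3]  (obs o_1=4)
t=2: δ = [2.747e-04, 4.120e-04, 5.493e-04, 4.120e-04]  ψ = [0, 0, 0, 1]  (obs o_2=1)
t=3: δ = [2.575e-05, 5.794e-05, 2.575e-05, 1.931e-05]  ψ = [2, 3, 1, 1]  (obs o_3=2)
t=4: δ = [1.207e-06, 3.621e-06, 1.810e-06, 5.431e-06]  ψ = [2, 1, 1, 1]  (obs o_4=0)
t=5: δ = [1.697e-07, 5.092e-07, 1.132e-07, 3.395e-07]  ψ = [3, 3, 1, 1]  (obs o_5=0)
t=6: δ = [2.122e-08, 1.591e-08, 1.591e-08, 2.387e-08]  ψ = [3, 1, 1, 1]  (obs o_6=3)
backtrack: best end state = 3; path = [3, 1, 3, 1, 3, 1, 3]

path = [3, 1, 3, 1, 3, 1, 3]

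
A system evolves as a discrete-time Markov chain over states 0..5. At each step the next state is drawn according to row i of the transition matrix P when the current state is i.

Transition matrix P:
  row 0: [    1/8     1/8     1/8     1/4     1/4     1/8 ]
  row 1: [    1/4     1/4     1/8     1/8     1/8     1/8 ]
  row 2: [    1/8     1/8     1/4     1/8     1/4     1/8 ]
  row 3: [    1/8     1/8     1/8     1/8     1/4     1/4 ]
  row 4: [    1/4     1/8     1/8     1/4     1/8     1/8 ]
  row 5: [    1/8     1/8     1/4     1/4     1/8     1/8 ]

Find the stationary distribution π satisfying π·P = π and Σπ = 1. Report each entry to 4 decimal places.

Balance equations π_j = Σ_i π_i·P[i][j]:
  π_0 = 1/8·π_0 + 1/4·π_1 + 1/8·π_2 + 1/8·π_3 + 1/4·π_4 + 1/8·π_5
  π_1 = 1/8·π_0 + 1/4·π_1 + 1/8·π_2 + 1/8·π_3 + 1/8·π_4 + 1/8·π_5
  π_2 = 1/8·π_0 + 1/8·π_1 + 1/4·π_2 + 1/8·π_3 + 1/8·π_4 + 1/4·π_5
  π_3 = 1/4·π_0 + 1/8·π_1 + 1/8·π_2 + 1/8·π_3 + 1/4·π_4 + 1/4·π_5
  π_4 = 1/4·π_0 + 1/8·π_1 + 1/4·π_2 + 1/4·π_3 + 1/8·π_4 + 1/8·π_5
  normalize: π_0 + π_1 + π_2 + π_3 + π_4 + π_5 = 1
Solving the linear system gives exactly π = [1060/6363, 1/7, 116/707, 19/101, 1208/6363, 15/101].

π = [0.1666, 0.1429, 0.1641, 0.1881, 0.1898, 0.1485]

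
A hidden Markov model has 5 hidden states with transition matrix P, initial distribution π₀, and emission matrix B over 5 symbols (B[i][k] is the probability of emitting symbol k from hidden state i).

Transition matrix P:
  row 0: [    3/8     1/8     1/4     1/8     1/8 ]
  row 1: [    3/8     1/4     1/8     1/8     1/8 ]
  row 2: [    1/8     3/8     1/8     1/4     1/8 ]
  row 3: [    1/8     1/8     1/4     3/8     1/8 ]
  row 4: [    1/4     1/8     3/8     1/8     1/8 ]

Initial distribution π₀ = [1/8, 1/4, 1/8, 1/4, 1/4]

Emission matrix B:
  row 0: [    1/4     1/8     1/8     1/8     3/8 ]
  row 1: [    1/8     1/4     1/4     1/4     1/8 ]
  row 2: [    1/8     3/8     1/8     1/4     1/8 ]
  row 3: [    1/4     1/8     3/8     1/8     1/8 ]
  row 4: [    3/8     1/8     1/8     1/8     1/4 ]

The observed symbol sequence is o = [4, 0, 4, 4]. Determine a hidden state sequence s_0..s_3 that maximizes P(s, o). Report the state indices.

path = [0, 0, 0, 0]

t=0: δ = [4.688e-02, 3.125e-02, 1.562e-02, 3.125e-02, 6.250e-02]  (obs o_0=4)
t=1: δ = [4.395e-03, 9.766e-04, 2.930e-03, 2.930e-03, 2.930e-03]  ψ = [0, 1, 4, 3, 4]  (obs o_1=0)
t=2: δ = [6.180e-04, 1.373e-04, 1.373e-04, 1.373e-04, 1.373e-04]  ψ = [0, 2, 0, 3, 0]  (obs o_2=4)
t=3: δ = [8.690e-05, 9.656e-06, 1.931e-05, 9.656e-06, 1.931e-05]  ψ = [0, 0, 0, 0, 0]  (obs o_3=4)
backtrack: best end state = 0; path = [0, 0, 0, 0]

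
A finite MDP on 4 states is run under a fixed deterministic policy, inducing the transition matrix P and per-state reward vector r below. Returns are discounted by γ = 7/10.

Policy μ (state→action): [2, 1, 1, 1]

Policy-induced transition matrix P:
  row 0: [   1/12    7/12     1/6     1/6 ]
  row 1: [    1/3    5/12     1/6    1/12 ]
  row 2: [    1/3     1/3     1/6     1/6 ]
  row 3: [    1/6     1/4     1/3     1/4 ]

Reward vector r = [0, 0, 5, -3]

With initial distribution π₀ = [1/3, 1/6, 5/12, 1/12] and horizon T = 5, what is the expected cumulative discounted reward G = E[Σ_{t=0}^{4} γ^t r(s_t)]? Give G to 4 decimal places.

t=0: π = [0.3333, 0.1667, 0.4167, 0.0833], E[r] = 1.8333, γ^t·E[r] = 1.833333, running G = 1.833333
t=1: π = [0.2361, 0.4236, 0.1806, 0.1597], E[r] = 0.4236, γ^t·E[r] = 0.296528, running G = 2.129861
t=2: π = [0.2477, 0.4144, 0.1933, 0.1447], E[r] = 0.5324, γ^t·E[r] = 0.260880, running G = 2.390741
t=3: π = [0.2473, 0.4177, 0.1908, 0.1442], E[r] = 0.5213, γ^t·E[r] = 0.178811, running G = 2.569552
t=4: π = [0.2475, 0.4180, 0.1907, 0.1439], E[r] = 0.5219, γ^t·E[r] = 0.125303, running G = 2.694855

G = 2.6949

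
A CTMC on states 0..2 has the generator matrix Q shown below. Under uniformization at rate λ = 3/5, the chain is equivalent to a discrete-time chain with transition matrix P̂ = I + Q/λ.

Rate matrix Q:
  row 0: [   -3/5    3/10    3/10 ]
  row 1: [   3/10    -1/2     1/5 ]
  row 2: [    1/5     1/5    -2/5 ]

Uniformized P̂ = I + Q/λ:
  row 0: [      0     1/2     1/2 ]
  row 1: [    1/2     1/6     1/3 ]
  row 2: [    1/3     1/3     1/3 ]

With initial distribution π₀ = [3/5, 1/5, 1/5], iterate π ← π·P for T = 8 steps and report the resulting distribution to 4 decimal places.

π = [0.2913, 0.3270, 0.3817]

t=0: π = [0.6000, 0.2000, 0.2000]
t=1: π = [0.1667, 0.4000, 0.4333]
t=2: π = [0.3444, 0.2944, 0.3611]
t=3: π = [0.2676, 0.3417, 0.3907]
t=4: π = [0.3011, 0.3210, 0.3779]
t=5: π = [0.2865, 0.3300, 0.3835]
t=6: π = [0.2928, 0.3261, 0.3811]
t=7: π = [0.2901, 0.3278, 0.3821]
t=8: π = [0.2913, 0.3270, 0.3817]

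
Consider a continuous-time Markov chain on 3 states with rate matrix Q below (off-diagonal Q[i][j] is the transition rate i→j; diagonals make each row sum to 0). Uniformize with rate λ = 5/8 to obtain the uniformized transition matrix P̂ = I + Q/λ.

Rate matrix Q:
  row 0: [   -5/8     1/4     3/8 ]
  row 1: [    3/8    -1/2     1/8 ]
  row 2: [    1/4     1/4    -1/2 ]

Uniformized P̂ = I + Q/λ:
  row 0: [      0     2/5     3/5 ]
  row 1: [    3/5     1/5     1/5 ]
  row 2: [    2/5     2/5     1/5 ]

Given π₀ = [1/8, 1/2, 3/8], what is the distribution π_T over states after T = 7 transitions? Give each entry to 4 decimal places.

π = [0.3339, 0.3333, 0.3327]

t=0: π = [0.1250, 0.5000, 0.3750]
t=1: π = [0.4500, 0.3000, 0.2500]
t=2: π = [0.2800, 0.3400, 0.3800]
t=3: π = [0.3560, 0.3320, 0.3120]
t=4: π = [0.3240, 0.3336, 0.3424]
t=5: π = [0.3371, 0.3333, 0.3296]
t=6: π = [0.3318, 0.3333, 0.3348]
t=7: π = [0.3339, 0.3333, 0.3327]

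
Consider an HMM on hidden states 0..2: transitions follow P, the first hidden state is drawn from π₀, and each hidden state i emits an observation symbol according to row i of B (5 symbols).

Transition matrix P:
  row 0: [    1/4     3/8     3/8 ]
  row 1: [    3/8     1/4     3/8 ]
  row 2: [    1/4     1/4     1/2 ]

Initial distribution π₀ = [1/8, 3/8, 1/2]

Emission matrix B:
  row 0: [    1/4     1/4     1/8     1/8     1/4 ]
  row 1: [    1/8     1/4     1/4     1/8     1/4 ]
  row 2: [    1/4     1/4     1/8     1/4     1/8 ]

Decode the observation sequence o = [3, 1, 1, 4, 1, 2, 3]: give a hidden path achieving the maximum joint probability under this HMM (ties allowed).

path = [2, 2, 2, 2, 2, 2, 2]

t=0: δ = [1.562e-02, 4.688e-02, 1.250e-01]  (obs o_0=3)
t=1: δ = [7.812e-03, 7.812e-03, 1.562e-02]  ψ = [2, 2, 2]  (obs o_1=1)
t=2: δ = [9.766e-04, 9.766e-04, 1.953e-03]  ψ = [2, 2, 2]  (obs o_2=1)
t=3: δ = [1.221e-04, 1.221e-04, 1.221e-04]  ψ = [2, 2, 2]  (obs o_3=4)
t=4: δ = [1.144e-05, 1.144e-05, 1.526e-05]  ψ = [1, 0, 2]  (obs o_4=1)
t=5: δ = [5.364e-07, 1.073e-06, 9.537e-07]  ψ = [1, 0, 2]  (obs o_5=2)
t=6: δ = [5.029e-08, 3.353e-08, 1.192e-07]  ψ = [1, 1, 2]  (obs o_6=3)
backtrack: best end state = 2; path = [2, 2, 2, 2, 2, 2, 2]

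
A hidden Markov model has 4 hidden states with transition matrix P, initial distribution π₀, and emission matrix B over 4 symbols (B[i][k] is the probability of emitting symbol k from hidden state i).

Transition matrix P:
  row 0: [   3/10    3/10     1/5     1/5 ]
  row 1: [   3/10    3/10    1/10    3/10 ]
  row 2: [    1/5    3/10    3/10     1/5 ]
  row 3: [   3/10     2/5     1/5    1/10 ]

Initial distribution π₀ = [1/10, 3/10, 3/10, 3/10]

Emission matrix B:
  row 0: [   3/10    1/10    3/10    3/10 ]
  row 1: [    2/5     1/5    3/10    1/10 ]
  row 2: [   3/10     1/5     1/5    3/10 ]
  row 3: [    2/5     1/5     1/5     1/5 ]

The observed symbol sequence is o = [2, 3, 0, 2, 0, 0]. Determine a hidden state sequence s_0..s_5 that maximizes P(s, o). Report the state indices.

t=0: δ = [3.000e-02, 9.000e-02, 6.000e-02, 6.000e-02]  (obs o_0=2)
t=1: δ = [8.100e-03, 2.700e-03, 5.400e-03, 5.400e-03]  ψ = [1, 1, 2, 1]  (obs o_1=3)
t=2: δ = [7.290e-04, 9.720e-04, 4.860e-04, 6.480e-04]  ψ = [0, 0, 0, 0]  (obs o_2=0)
t=3: δ = [8.748e-05, 8.748e-05, 2.916e-05, 5.832e-05]  ψ = [1, 1, 0, 1]  (obs o_3=2)
t=4: δ = [7.873e-06, 1.050e-05, 5.249e-06, 1.050e-05]  ψ = [0, 0, 0, 1]  (obs o_4=0)
t=5: δ = [9.448e-07, 1.680e-06, 6.299e-07, 1.260e-06]  ψ = [1, 3, 3, 1]  (obs o_5=0)
backtrack: best end state = 1; path = [1, 0, 1, 1, 3, 1]

path = [1, 0, 1, 1, 3, 1]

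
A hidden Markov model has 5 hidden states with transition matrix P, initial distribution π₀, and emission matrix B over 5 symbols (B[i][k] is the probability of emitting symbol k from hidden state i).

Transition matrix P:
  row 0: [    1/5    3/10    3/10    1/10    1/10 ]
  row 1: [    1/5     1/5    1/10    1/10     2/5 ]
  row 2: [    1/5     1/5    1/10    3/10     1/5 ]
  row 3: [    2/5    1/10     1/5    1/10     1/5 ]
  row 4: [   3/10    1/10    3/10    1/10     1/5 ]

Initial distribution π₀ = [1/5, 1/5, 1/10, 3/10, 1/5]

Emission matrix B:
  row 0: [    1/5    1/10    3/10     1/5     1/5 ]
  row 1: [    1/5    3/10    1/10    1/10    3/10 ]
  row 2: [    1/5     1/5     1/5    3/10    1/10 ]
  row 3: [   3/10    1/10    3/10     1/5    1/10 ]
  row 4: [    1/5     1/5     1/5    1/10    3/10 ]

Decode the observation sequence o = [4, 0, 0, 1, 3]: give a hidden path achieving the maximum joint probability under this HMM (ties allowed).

path = [4, 0, 1, 4, 2]

t=0: δ = [4.000e-02, 6.000e-02, 1.000e-02, 3.000e-02, 6.000e-02]  (obs o_0=4)
t=1: δ = [3.600e-03, 2.400e-03, 3.600e-03, 1.800e-03, 4.800e-03]  ψ = [4, 0, 4, 1, 1]  (obs o_1=0)
t=2: δ = [2.880e-04, 2.160e-04, 2.880e-04, 3.240e-04, 1.920e-04]  ψ = [4, 0, 4, 2, 1]  (obs o_2=0)
t=3: δ = [1.296e-05, 2.592e-05, 1.728e-05, 8.640e-06, 1.728e-05]  ψ = [3, 0, 0, 2, 1]  (obs o_3=1)
t=4: δ = [1.037e-06, 5.184e-07, 1.555e-06, 1.037e-06, 1.037e-06]  ψ = [1, 1, 4, 2, 1]  (obs o_4=3)
backtrack: best end state = 2; path = [4, 0, 1, 4, 2]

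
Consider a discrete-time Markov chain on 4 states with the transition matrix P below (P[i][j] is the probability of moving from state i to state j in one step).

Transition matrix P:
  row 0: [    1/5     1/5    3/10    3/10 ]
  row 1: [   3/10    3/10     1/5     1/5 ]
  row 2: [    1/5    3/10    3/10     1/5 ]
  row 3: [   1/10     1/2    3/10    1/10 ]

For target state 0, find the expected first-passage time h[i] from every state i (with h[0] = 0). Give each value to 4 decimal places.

First-step conditioning: h[0] = 0; for i ≠ 0, h[i] = 1 + Σ_k P[i][k]·h[k].
  h[1] = 1 + 3/10·h[1] + 1/5·h[2] + 1/5·h[3]
  h[2] = 1 + 3/10·h[1] + 3/10·h[2] + 1/5·h[3]
  h[3] = 1 + 1/2·h[1] + 3/10·h[2] + 1/10·h[3]
Solving the 3×3 linear system over states ≠ 0 gives exactly h = [0, 330/79, 1100/237, 1180/237] (h[0] = 0 is the target).

h = [0.0000, 4.1772, 4.6414, 4.9789]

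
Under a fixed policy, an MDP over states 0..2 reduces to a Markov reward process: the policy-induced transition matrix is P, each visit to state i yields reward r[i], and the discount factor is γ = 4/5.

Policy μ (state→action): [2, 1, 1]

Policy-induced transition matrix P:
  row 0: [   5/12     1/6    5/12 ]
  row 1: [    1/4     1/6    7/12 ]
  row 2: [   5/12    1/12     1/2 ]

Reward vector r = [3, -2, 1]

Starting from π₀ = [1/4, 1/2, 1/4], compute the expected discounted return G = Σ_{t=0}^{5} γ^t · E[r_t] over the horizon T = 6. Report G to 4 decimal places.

G = 3.6525

t=0: π = [0.2500, 0.5000, 0.2500], E[r] = 0.0000, γ^t·E[r] = 0.000000, running G = 0.000000
t=1: π = [0.3333, 0.1458, 0.5208], E[r] = 1.2292, γ^t·E[r] = 0.983333, running G = 0.983333
t=2: π = [0.3924, 0.1233, 0.4844], E[r] = 1.4149, γ^t·E[r] = 0.905556, running G = 1.888889
t=3: π = [0.3961, 0.1263, 0.4776], E[r] = 1.4133, γ^t·E[r] = 0.723630, running G = 2.612519
t=4: π = [0.3956, 0.1269, 0.4775], E[r] = 1.4106, γ^t·E[r] = 0.577793, running G = 3.190311
t=5: π = [0.3955, 0.1269, 0.4776], E[r] = 1.4104, γ^t·E[r] = 0.462167, running G = 3.652478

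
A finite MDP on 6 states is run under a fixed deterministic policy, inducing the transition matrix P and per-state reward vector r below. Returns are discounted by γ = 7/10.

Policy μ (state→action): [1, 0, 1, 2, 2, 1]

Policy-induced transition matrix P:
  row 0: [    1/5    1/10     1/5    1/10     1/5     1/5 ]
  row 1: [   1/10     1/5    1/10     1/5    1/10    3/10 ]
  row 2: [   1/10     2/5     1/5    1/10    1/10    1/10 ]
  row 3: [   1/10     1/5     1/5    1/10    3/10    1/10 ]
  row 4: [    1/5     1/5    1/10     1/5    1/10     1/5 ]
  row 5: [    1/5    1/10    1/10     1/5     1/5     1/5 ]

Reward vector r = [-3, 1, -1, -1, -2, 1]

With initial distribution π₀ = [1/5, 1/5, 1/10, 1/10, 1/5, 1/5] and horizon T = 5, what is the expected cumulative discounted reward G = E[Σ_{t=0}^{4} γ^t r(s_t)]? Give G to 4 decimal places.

G = -2.0595

t=0: π = [0.2000, 0.2000, 0.1000, 0.1000, 0.2000, 0.2000], E[r] = -0.8000, γ^t·E[r] = -0.800000, running G = -0.800000
t=1: π = [0.1600, 0.1800, 0.1400, 0.1600, 0.1600, 0.2000], E[r] = -0.7200, γ^t·E[r] = -0.504000, running G = -1.304000
t=2: π = [0.1520, 0.1920, 0.1460, 0.1540, 0.1680, 0.1880], E[r] = -0.7120, γ^t·E[r] = -0.348880, running G = -1.652880
t=3: π = [0.1508, 0.1952, 0.1452, 0.1548, 0.1648, 0.1892], E[r] = -0.6976, γ^t·E[r] = -0.239277, running G = -1.892157
t=4: π = [0.1505, 0.1950, 0.1451, 0.1549, 0.1650, 0.1895], E[r] = -0.6968, γ^t·E[r] = -0.167302, running G = -2.059458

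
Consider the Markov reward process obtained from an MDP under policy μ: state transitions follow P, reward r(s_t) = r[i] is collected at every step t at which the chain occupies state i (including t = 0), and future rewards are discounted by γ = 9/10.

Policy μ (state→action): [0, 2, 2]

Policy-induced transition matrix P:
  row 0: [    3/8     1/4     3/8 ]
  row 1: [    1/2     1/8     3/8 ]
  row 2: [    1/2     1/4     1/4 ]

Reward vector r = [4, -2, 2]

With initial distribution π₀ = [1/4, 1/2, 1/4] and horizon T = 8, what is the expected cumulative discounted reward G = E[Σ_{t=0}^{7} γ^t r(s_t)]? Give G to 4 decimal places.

G = 10.0423

t=0: π = [0.2500, 0.5000, 0.2500], E[r] = 0.5000, γ^t·E[r] = 0.500000, running G = 0.500000
t=1: π = [0.4688, 0.1875, 0.3438], E[r] = 2.1875, γ^t·E[r] = 1.968750, running G = 2.468750
t=2: π = [0.4414, 0.2266, 0.3320], E[r] = 1.9766, γ^t·E[r] = 1.601016, running G = 4.069766
t=3: π = [0.4448, 0.2217, 0.3335], E[r] = 2.0029, γ^t·E[r] = 1.460136, running G = 5.529901
t=4: π = [0.4444, 0.2223, 0.3333], E[r] = 1.9996, γ^t·E[r] = 1.311960, running G = 6.841861
t=5: π = [0.4445, 0.2222, 0.3333], E[r] = 2.0000, γ^t·E[r] = 1.181007, running G = 8.022868
t=6: π = [0.4444, 0.2222, 0.3333], E[r] = 2.0000, γ^t·E[r] = 1.062879, running G = 9.085747
t=7: π = [0.4444, 0.2222, 0.3333], E[r] = 2.0000, γ^t·E[r] = 0.956594, running G = 10.042341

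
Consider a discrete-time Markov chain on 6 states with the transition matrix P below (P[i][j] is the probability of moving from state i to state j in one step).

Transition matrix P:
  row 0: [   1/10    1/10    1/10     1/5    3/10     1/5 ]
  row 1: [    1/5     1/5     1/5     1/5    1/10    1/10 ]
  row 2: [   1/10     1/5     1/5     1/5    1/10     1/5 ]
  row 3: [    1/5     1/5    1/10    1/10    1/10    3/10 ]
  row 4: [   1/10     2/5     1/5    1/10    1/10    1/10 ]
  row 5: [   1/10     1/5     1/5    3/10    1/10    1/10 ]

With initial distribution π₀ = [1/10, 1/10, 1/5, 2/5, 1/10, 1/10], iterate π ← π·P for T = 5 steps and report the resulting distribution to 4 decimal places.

π = [0.1397, 0.2116, 0.1675, 0.1854, 0.1279, 0.1679]

t=0: π = [0.1000, 0.1000, 0.2000, 0.4000, 0.1000, 0.1000]
t=1: π = [0.1500, 0.2100, 0.1500, 0.1600, 0.1200, 0.2100]
t=2: π = [0.1370, 0.2090, 0.1690, 0.1930, 0.1300, 0.1620]
t=3: π = [0.1402, 0.2123, 0.1670, 0.1839, 0.1274, 0.1692]
t=4: π = [0.1396, 0.2115, 0.1676, 0.1858, 0.1280, 0.1675]
t=5: π = [0.1397, 0.2116, 0.1675, 0.1854, 0.1279, 0.1679]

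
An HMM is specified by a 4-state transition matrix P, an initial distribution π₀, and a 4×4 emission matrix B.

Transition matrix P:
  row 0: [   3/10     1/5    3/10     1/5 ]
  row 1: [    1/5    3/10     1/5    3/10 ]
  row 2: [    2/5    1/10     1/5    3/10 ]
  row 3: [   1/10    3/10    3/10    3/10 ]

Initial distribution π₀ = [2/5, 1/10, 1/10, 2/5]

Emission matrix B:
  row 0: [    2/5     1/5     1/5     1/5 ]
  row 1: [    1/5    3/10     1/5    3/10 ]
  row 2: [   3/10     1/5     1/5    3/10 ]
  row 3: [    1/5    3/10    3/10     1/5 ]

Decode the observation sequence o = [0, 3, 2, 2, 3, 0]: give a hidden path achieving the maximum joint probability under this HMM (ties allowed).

t=0: δ = [1.600e-01, 2.000e-02, 3.000e-02, 8.000e-02]  (obs o_0=0)
t=1: δ = [9.600e-03, 9.600e-03, 1.440e-02, 6.400e-03]  ψ = [0, 0, 0, 0]  (obs o_1=3)
t=2: δ = [1.152e-03, 5.760e-04, 5.760e-04, 1.296e-03]  ψ = [2, 1, 0, 2]  (obs o_2=2)
t=3: δ = [6.912e-05, 7.776e-05, 7.776e-05, 1.166e-04]  ψ = [0, 3, 3, 3]  (obs o_3=2)
t=4: δ = [6.221e-06, 1.050e-05, 1.050e-05, 6.998e-06]  ψ = [2, 3, 3, 3]  (obs o_4=3)
t=5: δ = [1.680e-06, 6.299e-07, 6.299e-07, 6.299e-07]  ψ = [2, 1, 1, 1]  (obs o_5=0)
backtrack: best end state = 0; path = [0, 2, 3, 3, 2, 0]

path = [0, 2, 3, 3, 2, 0]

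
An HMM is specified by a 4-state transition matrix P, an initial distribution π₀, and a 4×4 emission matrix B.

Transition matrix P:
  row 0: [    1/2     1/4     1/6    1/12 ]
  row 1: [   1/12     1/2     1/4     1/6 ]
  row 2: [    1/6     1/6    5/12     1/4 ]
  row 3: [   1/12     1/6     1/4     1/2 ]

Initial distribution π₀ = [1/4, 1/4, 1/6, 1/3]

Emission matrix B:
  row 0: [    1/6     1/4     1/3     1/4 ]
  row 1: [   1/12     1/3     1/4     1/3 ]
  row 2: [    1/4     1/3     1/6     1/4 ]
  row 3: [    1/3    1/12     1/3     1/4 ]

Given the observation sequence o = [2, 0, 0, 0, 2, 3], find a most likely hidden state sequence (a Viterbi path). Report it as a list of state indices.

t=0: δ = [8.333e-02, 6.250e-02, 2.778e-02, 1.111e-01]  (obs o_0=2)
t=1: δ = [6.944e-03, 2.604e-03, 6.944e-03, 1.852e-02]  ψ = [0, 1, 3, 3]  (obs o_1=0)
t=2: δ = [5.787e-04, 2.572e-04, 1.157e-03, 3.086e-03]  ψ = [0, 3, 3, 3]  (obs o_2=0)
t=3: δ = [4.823e-05, 4.287e-05, 1.929e-04, 5.144e-04]  ψ = [0, 3, 3, 3]  (obs o_3=0)
t=4: δ = [1.429e-05, 2.143e-05, 2.143e-05, 8.573e-05]  ψ = [3, 3, 3, 3]  (obs o_4=2)
t=5: δ = [1.786e-06, 4.763e-06, 5.358e-06, 1.072e-05]  ψ = [0, 3, 3, 3]  (obs o_5=3)
backtrack: best end state = 3; path = [3, 3, 3, 3, 3, 3]

path = [3, 3, 3, 3, 3, 3]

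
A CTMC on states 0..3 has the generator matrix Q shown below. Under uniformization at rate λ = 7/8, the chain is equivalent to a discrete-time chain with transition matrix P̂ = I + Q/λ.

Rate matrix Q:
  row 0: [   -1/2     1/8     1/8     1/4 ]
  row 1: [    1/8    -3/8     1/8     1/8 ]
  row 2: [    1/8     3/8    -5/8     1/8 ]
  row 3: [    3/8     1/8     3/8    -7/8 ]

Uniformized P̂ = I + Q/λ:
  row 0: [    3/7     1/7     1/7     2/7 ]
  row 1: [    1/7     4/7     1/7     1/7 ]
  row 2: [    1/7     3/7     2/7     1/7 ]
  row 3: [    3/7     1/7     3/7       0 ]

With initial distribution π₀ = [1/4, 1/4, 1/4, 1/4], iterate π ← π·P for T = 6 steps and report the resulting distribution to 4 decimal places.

π = [0.2632, 0.3595, 0.2193, 0.1579]

t=0: π = [0.2500, 0.2500, 0.2500, 0.2500]
t=1: π = [0.2857, 0.3214, 0.2500, 0.1429]
t=2: π = [0.2653, 0.3520, 0.2194, 0.1633]
t=3: π = [0.2653, 0.3564, 0.2208, 0.1574]
t=4: π = [0.2636, 0.3587, 0.2194, 0.1583]
t=5: π = [0.2634, 0.3593, 0.2194, 0.1579]
t=6: π = [0.2632, 0.3595, 0.2193, 0.1579]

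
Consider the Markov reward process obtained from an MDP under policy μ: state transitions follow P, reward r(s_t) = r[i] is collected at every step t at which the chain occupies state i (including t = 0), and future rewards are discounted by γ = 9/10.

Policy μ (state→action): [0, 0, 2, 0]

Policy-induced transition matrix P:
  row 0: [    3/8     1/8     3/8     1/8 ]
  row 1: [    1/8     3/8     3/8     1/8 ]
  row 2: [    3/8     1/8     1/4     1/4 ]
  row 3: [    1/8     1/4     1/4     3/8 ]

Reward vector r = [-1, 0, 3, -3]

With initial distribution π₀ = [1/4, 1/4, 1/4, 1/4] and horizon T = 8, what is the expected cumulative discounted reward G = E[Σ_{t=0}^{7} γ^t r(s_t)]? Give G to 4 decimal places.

G = -0.2088

t=0: π = [0.2500, 0.2500, 0.2500, 0.2500], E[r] = -0.2500, γ^t·E[r] = -0.250000, running G = -0.250000
t=1: π = [0.2500, 0.2188, 0.3125, 0.2188], E[r] = 0.0313, γ^t·E[r] = 0.028125, running G = -0.221875
t=2: π = [0.2656, 0.2070, 0.3086, 0.2188], E[r] = 0.0039, γ^t·E[r] = 0.003164, running G = -0.218711
t=3: π = [0.2686, 0.2041, 0.3091, 0.2183], E[r] = 0.0039, γ^t·E[r] = 0.002848, running G = -0.215863
t=4: π = [0.2694, 0.2033, 0.3091, 0.2182], E[r] = 0.0032, γ^t·E[r] = 0.002122, running G = -0.213741
t=5: π = [0.2696, 0.2031, 0.3091, 0.2182], E[r] = 0.0031, γ^t·E[r] = 0.001825, running G = -0.211916
t=6: π = [0.2697, 0.2030, 0.3091, 0.2182], E[r] = 0.0030, γ^t·E[r] = 0.001619, running G = -0.210298
t=7: π = [0.2697, 0.2030, 0.3091, 0.2182], E[r] = 0.0030, γ^t·E[r] = 0.001451, running G = -0.208846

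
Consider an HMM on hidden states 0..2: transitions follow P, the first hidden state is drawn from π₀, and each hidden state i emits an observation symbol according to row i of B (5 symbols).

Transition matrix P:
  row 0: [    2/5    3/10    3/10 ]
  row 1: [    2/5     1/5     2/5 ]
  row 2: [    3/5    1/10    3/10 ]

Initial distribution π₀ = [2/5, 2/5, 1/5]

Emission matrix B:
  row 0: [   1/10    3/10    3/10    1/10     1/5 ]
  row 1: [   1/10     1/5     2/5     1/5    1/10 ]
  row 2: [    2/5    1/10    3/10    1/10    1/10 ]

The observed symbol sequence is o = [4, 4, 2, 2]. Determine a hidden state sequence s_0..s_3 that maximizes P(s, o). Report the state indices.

path = [0, 0, 2, 0]

t=0: δ = [8.000e-02, 4.000e-02, 2.000e-02]  (obs o_0=4)
t=1: δ = [6.400e-03, 2.400e-03, 2.400e-03]  ψ = [0, 0, 0]  (obs o_1=4)
t=2: δ = [7.680e-04, 7.680e-04, 5.760e-04]  ψ = [0, 0, 0]  (obs o_2=2)
t=3: δ = [1.037e-04, 9.216e-05, 9.216e-05]  ψ = [2, 0, 1]  (obs o_3=2)
backtrack: best end state = 0; path = [0, 0, 2, 0]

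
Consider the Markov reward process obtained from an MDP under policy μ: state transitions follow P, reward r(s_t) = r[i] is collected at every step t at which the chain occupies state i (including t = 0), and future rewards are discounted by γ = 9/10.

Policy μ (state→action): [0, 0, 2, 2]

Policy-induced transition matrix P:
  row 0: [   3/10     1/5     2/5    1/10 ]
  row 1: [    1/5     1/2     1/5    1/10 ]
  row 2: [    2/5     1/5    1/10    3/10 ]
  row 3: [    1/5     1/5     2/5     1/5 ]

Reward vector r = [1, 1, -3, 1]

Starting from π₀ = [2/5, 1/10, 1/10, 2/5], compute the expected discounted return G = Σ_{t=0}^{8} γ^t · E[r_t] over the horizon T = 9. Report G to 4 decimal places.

G = 0.0349

t=0: π = [0.4000, 0.1000, 0.1000, 0.4000], E[r] = 0.6000, γ^t·E[r] = 0.600000, running G = 0.600000
t=1: π = [0.2600, 0.2300, 0.3500, 0.1600], E[r] = -0.4000, γ^t·E[r] = -0.360000, running G = 0.240000
t=2: π = [0.2960, 0.2690, 0.2490, 0.1860], E[r] = 0.0040, γ^t·E[r] = 0.003240, running G = 0.243240
t=3: π = [0.2794, 0.2807, 0.2715, 0.1684], E[r] = -0.0860, γ^t·E[r] = -0.062694, running G = 0.180546
t=4: π = [0.2822, 0.2842, 0.2624, 0.1711], E[r] = -0.0496, γ^t·E[r] = -0.032569, running G = 0.147977
t=5: π = [0.2807, 0.2853, 0.2644, 0.1696], E[r] = -0.0577, γ^t·E[r] = -0.034095, running G = 0.113882
t=6: π = [0.2810, 0.2856, 0.2636, 0.1698], E[r] = -0.0545, γ^t·E[r] = -0.028946, running G = 0.084936
t=7: π = [0.2808, 0.2857, 0.2638, 0.1697], E[r] = -0.0552, γ^t·E[r] = -0.026400, running G = 0.058536
t=8: π = [0.2808, 0.2857, 0.2637, 0.1697], E[r] = -0.0549, γ^t·E[r] = -0.023634, running G = 0.034902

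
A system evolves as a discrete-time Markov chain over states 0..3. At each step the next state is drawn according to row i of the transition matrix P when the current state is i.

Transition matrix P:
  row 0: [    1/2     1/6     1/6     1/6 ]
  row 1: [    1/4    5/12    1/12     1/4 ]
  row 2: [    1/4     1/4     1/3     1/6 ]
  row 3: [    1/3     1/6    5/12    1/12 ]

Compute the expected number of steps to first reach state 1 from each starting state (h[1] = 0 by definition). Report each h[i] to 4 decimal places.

h = [5.3425, 0.0000, 4.8082, 5.2192]

First-step conditioning: h[1] = 0; for i ≠ 1, h[i] = 1 + Σ_k P[i][k]·h[k].
  h[0] = 1 + 1/2·h[0] + 1/6·h[2] + 1/6·h[3]
  h[2] = 1 + 1/4·h[0] + 1/3·h[2] + 1/6·h[3]
  h[3] = 1 + 1/3·h[0] + 5/12·h[2] + 1/12·h[3]
Solving the 3×3 linear system over states ≠ 1 gives exactly h = [390/73, 0, 351/73, 381/73] (h[1] = 0 is the target).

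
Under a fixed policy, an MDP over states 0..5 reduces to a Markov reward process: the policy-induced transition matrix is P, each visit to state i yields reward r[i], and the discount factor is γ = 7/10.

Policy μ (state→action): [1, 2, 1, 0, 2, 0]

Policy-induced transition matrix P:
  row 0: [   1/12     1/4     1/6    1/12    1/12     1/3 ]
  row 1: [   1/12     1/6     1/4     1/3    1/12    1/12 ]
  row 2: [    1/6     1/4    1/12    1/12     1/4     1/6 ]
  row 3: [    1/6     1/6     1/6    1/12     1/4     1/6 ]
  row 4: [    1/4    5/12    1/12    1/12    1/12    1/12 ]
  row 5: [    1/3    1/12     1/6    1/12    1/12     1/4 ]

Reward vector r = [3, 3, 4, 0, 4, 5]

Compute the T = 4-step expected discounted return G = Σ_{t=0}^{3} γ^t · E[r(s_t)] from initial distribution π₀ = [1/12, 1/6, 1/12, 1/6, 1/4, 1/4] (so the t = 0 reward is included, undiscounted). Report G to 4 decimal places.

G = 8.3035

t=0: π = [0.0833, 0.1667, 0.0833, 0.1667, 0.2500, 0.2500], E[r] = 3.3333, γ^t·E[r] = 3.333333, running G = 3.333333
t=1: π = [0.2083, 0.2222, 0.1528, 0.1250, 0.1250, 0.1667], E[r] = 3.2361, γ^t·E[r] = 2.265278, running G = 5.598611
t=2: π = [0.1690, 0.2141, 0.1620, 0.1389, 0.1296, 0.1863], E[r] = 3.2477, γ^t·E[r] = 1.591366, running G = 7.189977
t=3: π = [0.1766, 0.2111, 0.1602, 0.1369, 0.1335, 0.1817], E[r] = 3.2465, γ^t·E[r] = 1.113559, running G = 8.303536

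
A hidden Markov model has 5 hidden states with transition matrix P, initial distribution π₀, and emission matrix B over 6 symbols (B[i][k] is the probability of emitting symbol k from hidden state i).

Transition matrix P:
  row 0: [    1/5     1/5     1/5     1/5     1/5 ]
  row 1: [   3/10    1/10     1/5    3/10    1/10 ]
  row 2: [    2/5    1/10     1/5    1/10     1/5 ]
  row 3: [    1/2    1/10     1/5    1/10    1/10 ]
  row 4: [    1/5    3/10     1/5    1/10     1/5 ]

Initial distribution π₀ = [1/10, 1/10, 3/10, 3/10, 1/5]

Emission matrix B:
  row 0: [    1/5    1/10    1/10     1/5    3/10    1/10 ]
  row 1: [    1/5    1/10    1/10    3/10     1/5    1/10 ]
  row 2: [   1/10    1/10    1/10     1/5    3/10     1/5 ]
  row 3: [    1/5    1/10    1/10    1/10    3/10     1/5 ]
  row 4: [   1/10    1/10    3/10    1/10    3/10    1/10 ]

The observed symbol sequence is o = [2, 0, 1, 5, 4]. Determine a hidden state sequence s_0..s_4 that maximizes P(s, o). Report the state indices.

t=0: δ = [1.000e-02, 1.000e-02, 3.000e-02, 3.000e-02, 6.000e-02]  (obs o_0=2)
t=1: δ = [3.000e-03, 3.600e-03, 1.200e-03, 1.200e-03, 1.200e-03]  ψ = [3, 4, 4, 4, 4]  (obs o_1=0)
t=2: δ = [1.080e-04, 6.000e-05, 7.200e-05, 1.080e-04, 6.000e-05]  ψ = [1, 0, 1, 1, 0]  (obs o_2=1)
t=3: δ = [5.400e-06, 2.160e-06, 4.320e-06, 4.320e-06, 2.160e-06]  ψ = [3, 0, 0, 0, 0]  (obs o_3=5)
t=4: δ = [6.480e-07, 2.160e-07, 3.240e-07, 3.240e-07, 3.240e-07]  ψ = [3, 0, 0, 0, 0]  (obs o_4=4)
backtrack: best end state = 0; path = [4, 1, 0, 3, 0]

path = [4, 1, 0, 3, 0]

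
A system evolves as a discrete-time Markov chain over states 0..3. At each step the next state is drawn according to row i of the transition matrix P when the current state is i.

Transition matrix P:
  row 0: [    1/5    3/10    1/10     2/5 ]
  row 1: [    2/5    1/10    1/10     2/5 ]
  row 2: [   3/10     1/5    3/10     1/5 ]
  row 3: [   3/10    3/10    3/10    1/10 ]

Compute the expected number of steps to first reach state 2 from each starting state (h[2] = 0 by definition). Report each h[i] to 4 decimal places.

First-step conditioning: h[2] = 0; for i ≠ 2, h[i] = 1 + Σ_k P[i][k]·h[k].
  h[0] = 1 + 1/5·h[0] + 3/10·h[1] + 2/5·h[3]
  h[1] = 1 + 2/5·h[0] + 1/10·h[1] + 2/5·h[3]
  h[3] = 1 + 3/10·h[0] + 3/10·h[1] + 1/10·h[3]
Solving the 3×3 linear system over states ≠ 2 gives exactly h = [130/21, 130/21, 0, 110/21] (h[2] = 0 is the target).

h = [6.1905, 6.1905, 0.0000, 5.2381]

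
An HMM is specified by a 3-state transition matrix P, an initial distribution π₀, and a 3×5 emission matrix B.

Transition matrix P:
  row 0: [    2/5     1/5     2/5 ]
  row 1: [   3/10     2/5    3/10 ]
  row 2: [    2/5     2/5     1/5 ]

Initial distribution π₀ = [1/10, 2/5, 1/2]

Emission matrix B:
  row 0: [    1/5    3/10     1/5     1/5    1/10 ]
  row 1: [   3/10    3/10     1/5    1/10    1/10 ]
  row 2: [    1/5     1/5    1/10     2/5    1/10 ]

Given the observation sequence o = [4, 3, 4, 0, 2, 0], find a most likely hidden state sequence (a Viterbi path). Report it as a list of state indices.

t=0: δ = [1.000e-02, 4.000e-02, 5.000e-02]  (obs o_0=4)
t=1: δ = [4.000e-03, 2.000e-03, 4.800e-03]  ψ = [2, 2, 1]  (obs o_1=3)
t=2: δ = [1.920e-04, 1.920e-04, 1.600e-04]  ψ = [2, 2, 0]  (obs o_2=4)
t=3: δ = [1.536e-05, 2.304e-05, 1.536e-05]  ψ = [0, 1, 0]  (obs o_3=0)
t=4: δ = [1.382e-06, 1.843e-06, 6.912e-07]  ψ = [1, 1, 1]  (obs o_4=2)
t=5: δ = [1.106e-07, 2.212e-07, 1.106e-07]  ψ = [0, 1, 0]  (obs o_5=0)
backtrack: best end state = 1; path = [1, 2, 1, 1, 1, 1]

path = [1, 2, 1, 1, 1, 1]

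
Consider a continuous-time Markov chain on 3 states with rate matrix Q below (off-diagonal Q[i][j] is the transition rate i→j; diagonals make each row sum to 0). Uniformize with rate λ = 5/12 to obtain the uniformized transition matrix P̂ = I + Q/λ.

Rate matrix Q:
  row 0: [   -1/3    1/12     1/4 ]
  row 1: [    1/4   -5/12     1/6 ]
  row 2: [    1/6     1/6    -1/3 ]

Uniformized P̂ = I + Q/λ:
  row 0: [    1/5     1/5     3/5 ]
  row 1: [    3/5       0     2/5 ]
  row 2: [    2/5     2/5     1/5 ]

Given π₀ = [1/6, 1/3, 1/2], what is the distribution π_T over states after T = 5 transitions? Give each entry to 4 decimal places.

t=0: π = [0.1667, 0.3333, 0.5000]
t=1: π = [0.4333, 0.2333, 0.3333]
t=2: π = [0.3600, 0.2200, 0.4200]
t=3: π = [0.3720, 0.2400, 0.3880]
t=4: π = [0.3736, 0.2296, 0.3968]
t=5: π = [0.3712, 0.2334, 0.3954]

π = [0.3712, 0.2334, 0.3954]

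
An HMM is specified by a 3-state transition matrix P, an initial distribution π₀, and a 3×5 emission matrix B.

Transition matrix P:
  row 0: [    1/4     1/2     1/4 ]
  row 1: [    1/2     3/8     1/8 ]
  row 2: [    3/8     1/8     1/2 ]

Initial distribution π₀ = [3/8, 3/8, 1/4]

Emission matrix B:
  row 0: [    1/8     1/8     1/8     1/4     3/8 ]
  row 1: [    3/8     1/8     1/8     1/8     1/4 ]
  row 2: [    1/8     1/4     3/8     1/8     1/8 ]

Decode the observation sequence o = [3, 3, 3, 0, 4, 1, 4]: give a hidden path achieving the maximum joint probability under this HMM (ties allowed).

path = [0, 1, 0, 1, 0, 1, 0]

t=0: δ = [9.375e-02, 4.688e-02, 3.125e-02]  (obs o_0=3)
t=1: δ = [5.859e-03, 5.859e-03, 2.930e-03]  ψ = [0, 0, 0]  (obs o_1=3)
t=2: δ = [7.324e-04, 3.662e-04, 1.831e-04]  ψ = [1, 0, 0]  (obs o_2=3)
t=3: δ = [2.289e-05, 1.373e-04, 2.289e-05]  ψ = [0, 0, 0]  (obs o_3=0)
t=4: δ = [2.575e-05, 1.287e-05, 2.146e-06]  ψ = [1, 1, 1]  (obs o_4=4)
t=5: δ = [8.047e-07, 1.609e-06, 1.609e-06]  ψ = [0, 0, 0]  (obs o_5=1)
t=6: δ = [3.017e-07, 1.509e-07, 1.006e-07]  ψ = [1, 1, 2]  (obs o_6=4)
backtrack: best end state = 0; path = [0, 1, 0, 1, 0, 1, 0]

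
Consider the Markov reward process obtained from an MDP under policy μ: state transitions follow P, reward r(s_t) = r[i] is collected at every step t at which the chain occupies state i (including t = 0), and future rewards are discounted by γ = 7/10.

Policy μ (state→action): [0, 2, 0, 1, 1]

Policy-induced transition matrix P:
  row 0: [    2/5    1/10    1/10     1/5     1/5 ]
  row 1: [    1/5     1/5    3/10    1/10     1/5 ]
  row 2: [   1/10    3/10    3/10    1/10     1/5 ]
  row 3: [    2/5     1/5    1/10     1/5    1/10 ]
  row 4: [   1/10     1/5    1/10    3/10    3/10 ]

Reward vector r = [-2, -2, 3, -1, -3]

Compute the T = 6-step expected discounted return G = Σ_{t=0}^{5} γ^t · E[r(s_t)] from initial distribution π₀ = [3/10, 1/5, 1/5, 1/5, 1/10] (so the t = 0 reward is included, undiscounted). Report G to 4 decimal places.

G = -3.1136

t=0: π = [0.3000, 0.2000, 0.2000, 0.2000, 0.1000], E[r] = -0.9000, γ^t·E[r] = -0.900000, running G = -0.900000
t=1: π = [0.2700, 0.1900, 0.1800, 0.1700, 0.1900], E[r] = -1.1200, γ^t·E[r] = -0.784000, running G = -1.684000
t=2: π = [0.2510, 0.1910, 0.1740, 0.1820, 0.2020], E[r] = -1.1500, γ^t·E[r] = -0.563500, running G = -2.247500
t=3: π = [0.2490, 0.1923, 0.1730, 0.1837, 0.2020], E[r] = -1.1533, γ^t·E[r] = -0.395582, running G = -2.643082
t=4: π = [0.2490, 0.1924, 0.1731, 0.1837, 0.2018], E[r] = -1.1529, γ^t·E[r] = -0.276802, running G = -2.919884
t=5: π = [0.2491, 0.1924, 0.1731, 0.1836, 0.2018], E[r] = -1.1527, γ^t·E[r] = -0.193737, running G = -3.113621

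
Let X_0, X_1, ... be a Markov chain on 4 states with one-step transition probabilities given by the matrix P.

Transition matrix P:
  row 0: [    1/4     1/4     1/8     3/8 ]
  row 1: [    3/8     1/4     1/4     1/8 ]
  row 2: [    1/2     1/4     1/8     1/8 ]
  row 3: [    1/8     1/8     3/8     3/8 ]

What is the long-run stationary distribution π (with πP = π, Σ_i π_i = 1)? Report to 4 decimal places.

Balance equations π_j = Σ_i π_i·P[i][j]:
  π_0 = 1/4·π_0 + 3/8·π_1 + 1/2·π_2 + 1/8·π_3
  π_1 = 1/4·π_0 + 1/4·π_1 + 1/4·π_2 + 1/8·π_3
  π_2 = 1/8·π_0 + 1/4·π_1 + 1/8·π_2 + 3/8·π_3
  normalize: π_0 + π_1 + π_2 + π_3 = 1
Solving the linear system gives exactly π = [157/526, 57/263, 115/526, 70/263].

π = [0.2985, 0.2167, 0.2186, 0.2662]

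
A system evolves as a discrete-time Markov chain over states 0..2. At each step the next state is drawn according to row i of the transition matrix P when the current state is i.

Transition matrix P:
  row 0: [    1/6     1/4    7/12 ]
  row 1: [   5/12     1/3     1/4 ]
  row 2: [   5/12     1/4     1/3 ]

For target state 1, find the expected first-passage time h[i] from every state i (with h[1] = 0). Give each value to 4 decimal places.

h = [4.0000, 0.0000, 4.0000]

First-step conditioning: h[1] = 0; for i ≠ 1, h[i] = 1 + Σ_k P[i][k]·h[k].
  h[0] = 1 + 1/6·h[0] + 7/12·h[2]
  h[2] = 1 + 5/12·h[0] + 1/3·h[2]
Solving the 2×2 linear system over states ≠ 1 gives exactly h = [4, 0, 4] (h[1] = 0 is the target).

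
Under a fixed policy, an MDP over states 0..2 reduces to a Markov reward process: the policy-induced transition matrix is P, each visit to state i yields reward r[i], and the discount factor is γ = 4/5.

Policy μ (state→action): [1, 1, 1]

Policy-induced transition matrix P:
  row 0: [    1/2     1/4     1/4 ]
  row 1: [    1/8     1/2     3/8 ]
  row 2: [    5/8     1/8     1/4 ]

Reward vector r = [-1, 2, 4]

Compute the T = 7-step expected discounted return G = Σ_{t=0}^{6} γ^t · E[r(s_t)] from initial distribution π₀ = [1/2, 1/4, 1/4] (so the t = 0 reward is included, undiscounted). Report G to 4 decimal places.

t=0: π = [0.5000, 0.2500, 0.2500], E[r] = 1.0000, γ^t·E[r] = 1.000000, running G = 1.000000
t=1: π = [0.4375, 0.2813, 0.2813], E[r] = 1.2500, γ^t·E[r] = 1.000000, running G = 2.000000
t=2: π = [0.4297, 0.2852, 0.2852], E[r] = 1.2813, γ^t·E[r] = 0.820000, running G = 2.820000
t=3: π = [0.4287, 0.2856, 0.2856], E[r] = 1.2852, γ^t·E[r] = 0.658000, running G = 3.478000
t=4: π = [0.4286, 0.2857, 0.2857], E[r] = 1.2856, γ^t·E[r] = 0.526600, running G = 4.004600
t=5: π = [0.4286, 0.2857, 0.2857], E[r] = 1.2857, γ^t·E[r] = 0.421300, running G = 4.425900
t=6: π = [0.4286, 0.2857, 0.2857], E[r] = 1.2857, γ^t·E[r] = 0.337042, running G = 4.762942

G = 4.7629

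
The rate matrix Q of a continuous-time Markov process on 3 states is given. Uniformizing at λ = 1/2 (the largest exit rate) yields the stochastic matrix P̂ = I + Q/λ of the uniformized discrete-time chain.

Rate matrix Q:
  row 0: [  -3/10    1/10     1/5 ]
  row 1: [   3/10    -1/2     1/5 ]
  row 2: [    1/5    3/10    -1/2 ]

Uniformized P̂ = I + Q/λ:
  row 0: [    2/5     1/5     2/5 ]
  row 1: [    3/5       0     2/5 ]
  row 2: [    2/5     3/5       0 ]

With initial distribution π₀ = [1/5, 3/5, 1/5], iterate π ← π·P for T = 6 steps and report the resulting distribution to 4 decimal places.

t=0: π = [0.2000, 0.6000, 0.2000]
t=1: π = [0.5200, 0.1600, 0.3200]
t=2: π = [0.4320, 0.2960, 0.2720]
t=3: π = [0.4592, 0.2496, 0.2912]
t=4: π = [0.4499, 0.2666, 0.2835]
t=5: π = [0.4533, 0.2601, 0.2866]
t=6: π = [0.4520, 0.2626, 0.2854]

π = [0.4520, 0.2626, 0.2854]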